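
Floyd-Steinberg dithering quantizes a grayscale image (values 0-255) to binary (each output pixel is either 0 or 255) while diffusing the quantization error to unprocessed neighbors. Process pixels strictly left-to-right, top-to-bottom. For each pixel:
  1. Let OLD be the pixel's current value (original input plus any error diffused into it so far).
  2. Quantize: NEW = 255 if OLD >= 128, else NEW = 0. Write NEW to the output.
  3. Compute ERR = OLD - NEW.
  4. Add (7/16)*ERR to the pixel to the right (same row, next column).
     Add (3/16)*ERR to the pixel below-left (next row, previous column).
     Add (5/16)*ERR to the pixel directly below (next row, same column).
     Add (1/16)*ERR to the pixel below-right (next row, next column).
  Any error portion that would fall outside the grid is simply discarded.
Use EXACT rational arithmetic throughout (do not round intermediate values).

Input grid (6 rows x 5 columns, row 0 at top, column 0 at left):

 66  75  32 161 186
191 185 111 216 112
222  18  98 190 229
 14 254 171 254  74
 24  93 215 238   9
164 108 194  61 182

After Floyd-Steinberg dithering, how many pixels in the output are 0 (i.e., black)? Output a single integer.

Answer: 14

Derivation:
(0,0): OLD=66 → NEW=0, ERR=66
(0,1): OLD=831/8 → NEW=0, ERR=831/8
(0,2): OLD=9913/128 → NEW=0, ERR=9913/128
(0,3): OLD=399119/2048 → NEW=255, ERR=-123121/2048
(0,4): OLD=5233001/32768 → NEW=255, ERR=-3122839/32768
(1,0): OLD=29581/128 → NEW=255, ERR=-3059/128
(1,1): OLD=231067/1024 → NEW=255, ERR=-30053/1024
(1,2): OLD=3852919/32768 → NEW=0, ERR=3852919/32768
(1,3): OLD=30884043/131072 → NEW=255, ERR=-2539317/131072
(1,4): OLD=146769281/2097152 → NEW=0, ERR=146769281/2097152
(2,0): OLD=3424729/16384 → NEW=255, ERR=-753191/16384
(2,1): OLD=4859683/524288 → NEW=0, ERR=4859683/524288
(2,2): OLD=1118475945/8388608 → NEW=255, ERR=-1020619095/8388608
(2,3): OLD=20292031851/134217728 → NEW=255, ERR=-13933488789/134217728
(2,4): OLD=438605243181/2147483648 → NEW=255, ERR=-109003087059/2147483648
(3,0): OLD=11509001/8388608 → NEW=0, ERR=11509001/8388608
(3,1): OLD=15556574741/67108864 → NEW=255, ERR=-1556185579/67108864
(3,2): OLD=223227190583/2147483648 → NEW=0, ERR=223227190583/2147483648
(3,3): OLD=1073374628367/4294967296 → NEW=255, ERR=-21842032113/4294967296
(3,4): OLD=3396444541835/68719476736 → NEW=0, ERR=3396444541835/68719476736
(4,0): OLD=21561607079/1073741824 → NEW=0, ERR=21561607079/1073741824
(4,1): OLD=3920956350695/34359738368 → NEW=0, ERR=3920956350695/34359738368
(4,2): OLD=162181393900265/549755813888 → NEW=255, ERR=21993661358825/549755813888
(4,3): OLD=2372107698038247/8796093022208 → NEW=255, ERR=129103977375207/8796093022208
(4,4): OLD=4299357261831377/140737488355328 → NEW=0, ERR=4299357261831377/140737488355328
(5,0): OLD=105372679662357/549755813888 → NEW=255, ERR=-34815052879083/549755813888
(5,1): OLD=548484855600703/4398046511104 → NEW=0, ERR=548484855600703/4398046511104
(5,2): OLD=38132430385953015/140737488355328 → NEW=255, ERR=2244370855344375/140737488355328
(5,3): OLD=45481787976395161/562949953421312 → NEW=0, ERR=45481787976395161/562949953421312
(5,4): OLD=2051932579986267459/9007199254740992 → NEW=255, ERR=-244903229972685501/9007199254740992
Output grid:
  Row 0: ...##  (3 black, running=3)
  Row 1: ##.#.  (2 black, running=5)
  Row 2: #.###  (1 black, running=6)
  Row 3: .#.#.  (3 black, running=9)
  Row 4: ..##.  (3 black, running=12)
  Row 5: #.#.#  (2 black, running=14)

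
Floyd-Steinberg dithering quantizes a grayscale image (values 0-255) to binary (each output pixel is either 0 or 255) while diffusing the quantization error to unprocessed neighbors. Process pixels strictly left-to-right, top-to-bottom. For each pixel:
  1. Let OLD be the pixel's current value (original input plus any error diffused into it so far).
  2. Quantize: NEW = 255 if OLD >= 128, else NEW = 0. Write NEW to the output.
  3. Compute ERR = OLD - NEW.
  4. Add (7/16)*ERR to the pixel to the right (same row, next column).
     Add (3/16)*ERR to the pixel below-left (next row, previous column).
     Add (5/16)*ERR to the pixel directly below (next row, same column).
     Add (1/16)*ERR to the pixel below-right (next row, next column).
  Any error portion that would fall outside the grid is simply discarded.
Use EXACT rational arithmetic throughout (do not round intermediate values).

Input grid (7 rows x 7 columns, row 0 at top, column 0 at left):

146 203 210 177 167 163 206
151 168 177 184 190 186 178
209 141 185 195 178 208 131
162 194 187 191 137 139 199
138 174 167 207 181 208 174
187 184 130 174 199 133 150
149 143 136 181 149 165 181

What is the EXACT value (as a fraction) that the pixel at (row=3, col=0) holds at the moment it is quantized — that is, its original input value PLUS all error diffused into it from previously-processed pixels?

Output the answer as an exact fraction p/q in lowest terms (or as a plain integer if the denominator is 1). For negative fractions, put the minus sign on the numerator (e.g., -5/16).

(0,0): OLD=146 → NEW=255, ERR=-109
(0,1): OLD=2485/16 → NEW=255, ERR=-1595/16
(0,2): OLD=42595/256 → NEW=255, ERR=-22685/256
(0,3): OLD=566197/4096 → NEW=255, ERR=-478283/4096
(0,4): OLD=7596531/65536 → NEW=0, ERR=7596531/65536
(0,5): OLD=224093605/1048576 → NEW=255, ERR=-43293275/1048576
(0,6): OLD=3153053571/16777216 → NEW=255, ERR=-1125136509/16777216
(1,0): OLD=25151/256 → NEW=0, ERR=25151/256
(1,1): OLD=320313/2048 → NEW=255, ERR=-201927/2048
(1,2): OLD=5114925/65536 → NEW=0, ERR=5114925/65536
(1,3): OLD=51865513/262144 → NEW=255, ERR=-14981207/262144
(1,4): OLD=3123599451/16777216 → NEW=255, ERR=-1154590629/16777216
(1,5): OLD=18476350411/134217728 → NEW=255, ERR=-15749170229/134217728
(1,6): OLD=221460898181/2147483648 → NEW=0, ERR=221460898181/2147483648
(2,0): OLD=7248771/32768 → NEW=255, ERR=-1107069/32768
(2,1): OLD=121825361/1048576 → NEW=0, ERR=121825361/1048576
(2,2): OLD=4082595379/16777216 → NEW=255, ERR=-195594701/16777216
(2,3): OLD=22013706843/134217728 → NEW=255, ERR=-12211813797/134217728
(2,4): OLD=97833939467/1073741824 → NEW=0, ERR=97833939467/1073741824
(2,5): OLD=7773162208793/34359738368 → NEW=255, ERR=-988571075047/34359738368
(2,6): OLD=78783098369855/549755813888 → NEW=255, ERR=-61404634171585/549755813888
(3,0): OLD=2906254035/16777216 → NEW=255, ERR=-1371936045/16777216
Target (3,0): original=162, with diffused error = 2906254035/16777216

Answer: 2906254035/16777216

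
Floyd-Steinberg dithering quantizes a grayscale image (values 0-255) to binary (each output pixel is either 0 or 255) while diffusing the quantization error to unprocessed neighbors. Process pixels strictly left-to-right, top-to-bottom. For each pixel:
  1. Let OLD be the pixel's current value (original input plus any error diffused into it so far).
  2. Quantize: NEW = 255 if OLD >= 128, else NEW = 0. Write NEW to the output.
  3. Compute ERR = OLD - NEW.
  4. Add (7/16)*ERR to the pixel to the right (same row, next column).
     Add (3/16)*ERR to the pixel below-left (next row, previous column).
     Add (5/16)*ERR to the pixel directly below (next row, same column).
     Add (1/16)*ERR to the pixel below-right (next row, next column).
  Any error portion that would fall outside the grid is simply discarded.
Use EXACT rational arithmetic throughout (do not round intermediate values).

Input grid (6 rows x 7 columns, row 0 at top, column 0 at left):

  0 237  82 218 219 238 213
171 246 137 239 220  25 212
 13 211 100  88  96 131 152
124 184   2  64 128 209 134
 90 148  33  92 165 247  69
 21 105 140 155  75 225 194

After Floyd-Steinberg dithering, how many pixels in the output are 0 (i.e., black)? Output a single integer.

Answer: 19

Derivation:
(0,0): OLD=0 → NEW=0, ERR=0
(0,1): OLD=237 → NEW=255, ERR=-18
(0,2): OLD=593/8 → NEW=0, ERR=593/8
(0,3): OLD=32055/128 → NEW=255, ERR=-585/128
(0,4): OLD=444417/2048 → NEW=255, ERR=-77823/2048
(0,5): OLD=7254023/32768 → NEW=255, ERR=-1101817/32768
(0,6): OLD=103960625/524288 → NEW=255, ERR=-29732815/524288
(1,0): OLD=1341/8 → NEW=255, ERR=-699/8
(1,1): OLD=13827/64 → NEW=255, ERR=-2493/64
(1,2): OLD=289055/2048 → NEW=255, ERR=-233185/2048
(1,3): OLD=1517699/8192 → NEW=255, ERR=-571261/8192
(1,4): OLD=89667001/524288 → NEW=255, ERR=-44026439/524288
(1,5): OLD=-147868183/4194304 → NEW=0, ERR=-147868183/4194304
(1,6): OLD=11861656711/67108864 → NEW=255, ERR=-5251103609/67108864
(2,0): OLD=-22127/1024 → NEW=0, ERR=-22127/1024
(2,1): OLD=5326891/32768 → NEW=255, ERR=-3028949/32768
(2,2): OLD=4439809/524288 → NEW=0, ERR=4439809/524288
(2,3): OLD=197348985/4194304 → NEW=0, ERR=197348985/4194304
(2,4): OLD=2663373049/33554432 → NEW=0, ERR=2663373049/33554432
(2,5): OLD=144729251971/1073741824 → NEW=255, ERR=-129074913149/1073741824
(2,6): OLD=1249873180357/17179869184 → NEW=0, ERR=1249873180357/17179869184
(3,0): OLD=52384545/524288 → NEW=0, ERR=52384545/524288
(3,1): OLD=834935085/4194304 → NEW=255, ERR=-234612435/4194304
(3,2): OLD=-563067737/33554432 → NEW=0, ERR=-563067737/33554432
(3,3): OLD=11646622633/134217728 → NEW=0, ERR=11646622633/134217728
(3,4): OLD=2940670411553/17179869184 → NEW=255, ERR=-1440196230367/17179869184
(3,5): OLD=21077691214483/137438953472 → NEW=255, ERR=-13969241920877/137438953472
(3,6): OLD=230357761129037/2199023255552 → NEW=0, ERR=230357761129037/2199023255552
(4,0): OLD=7431342255/67108864 → NEW=0, ERR=7431342255/67108864
(4,1): OLD=195491006275/1073741824 → NEW=255, ERR=-78313158845/1073741824
(4,2): OLD=148110893069/17179869184 → NEW=0, ERR=148110893069/17179869184
(4,3): OLD=14585251401503/137438953472 → NEW=0, ERR=14585251401503/137438953472
(4,4): OLD=188673081787741/1099511627776 → NEW=255, ERR=-91702383295139/1099511627776
(4,5): OLD=6795895352039533/35184372088832 → NEW=255, ERR=-2176119530612627/35184372088832
(4,6): OLD=38463205030360587/562949953421312 → NEW=0, ERR=38463205030360587/562949953421312
(5,0): OLD=720345156729/17179869184 → NEW=0, ERR=720345156729/17179869184
(5,1): OLD=14993149957555/137438953472 → NEW=0, ERR=14993149957555/137438953472
(5,2): OLD=226235705537637/1099511627776 → NEW=255, ERR=-54139759545243/1099511627776
(5,3): OLD=1332796261699449/8796093022208 → NEW=255, ERR=-910207458963591/8796093022208
(5,4): OLD=-731477904657501/562949953421312 → NEW=0, ERR=-731477904657501/562949953421312
(5,5): OLD=957923959689540563/4503599627370496 → NEW=255, ERR=-190493945289935917/4503599627370496
(5,6): OLD=13905700527624475389/72057594037927936 → NEW=255, ERR=-4468985952047148291/72057594037927936
Output grid:
  Row 0: .#.####  (2 black, running=2)
  Row 1: #####.#  (1 black, running=3)
  Row 2: .#...#.  (5 black, running=8)
  Row 3: .#..##.  (4 black, running=12)
  Row 4: .#..##.  (4 black, running=16)
  Row 5: ..##.##  (3 black, running=19)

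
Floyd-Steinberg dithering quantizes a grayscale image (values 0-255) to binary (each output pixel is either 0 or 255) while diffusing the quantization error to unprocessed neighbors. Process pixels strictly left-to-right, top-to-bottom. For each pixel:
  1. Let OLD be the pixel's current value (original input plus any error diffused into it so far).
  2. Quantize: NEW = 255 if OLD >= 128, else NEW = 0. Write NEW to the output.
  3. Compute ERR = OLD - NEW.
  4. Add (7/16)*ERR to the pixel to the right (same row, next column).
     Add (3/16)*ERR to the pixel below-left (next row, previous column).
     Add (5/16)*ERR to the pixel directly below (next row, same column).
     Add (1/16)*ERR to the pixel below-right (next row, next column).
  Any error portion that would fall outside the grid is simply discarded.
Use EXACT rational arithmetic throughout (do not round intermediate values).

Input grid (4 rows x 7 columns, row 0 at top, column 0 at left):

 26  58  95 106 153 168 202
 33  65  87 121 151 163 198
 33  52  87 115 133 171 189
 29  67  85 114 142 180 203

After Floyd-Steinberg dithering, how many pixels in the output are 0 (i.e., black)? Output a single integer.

Answer: 15

Derivation:
(0,0): OLD=26 → NEW=0, ERR=26
(0,1): OLD=555/8 → NEW=0, ERR=555/8
(0,2): OLD=16045/128 → NEW=0, ERR=16045/128
(0,3): OLD=329403/2048 → NEW=255, ERR=-192837/2048
(0,4): OLD=3663645/32768 → NEW=0, ERR=3663645/32768
(0,5): OLD=113725899/524288 → NEW=255, ERR=-19967541/524288
(0,6): OLD=1554726029/8388608 → NEW=255, ERR=-584369011/8388608
(1,0): OLD=6929/128 → NEW=0, ERR=6929/128
(1,1): OLD=138743/1024 → NEW=255, ERR=-122377/1024
(1,2): OLD=1984707/32768 → NEW=0, ERR=1984707/32768
(1,3): OLD=19250823/131072 → NEW=255, ERR=-14172537/131072
(1,4): OLD=1053671477/8388608 → NEW=0, ERR=1053671477/8388608
(1,5): OLD=13420286405/67108864 → NEW=255, ERR=-3692473915/67108864
(1,6): OLD=160822958059/1073741824 → NEW=255, ERR=-112981207061/1073741824
(2,0): OLD=450701/16384 → NEW=0, ERR=450701/16384
(2,1): OLD=21720415/524288 → NEW=0, ERR=21720415/524288
(2,2): OLD=807900893/8388608 → NEW=0, ERR=807900893/8388608
(2,3): OLD=10112116277/67108864 → NEW=255, ERR=-7000644043/67108864
(2,4): OLD=58808126341/536870912 → NEW=0, ERR=58808126341/536870912
(2,5): OLD=3261599813911/17179869184 → NEW=255, ERR=-1119266828009/17179869184
(2,6): OLD=34133286729233/274877906944 → NEW=0, ERR=34133286729233/274877906944
(3,0): OLD=380543037/8388608 → NEW=0, ERR=380543037/8388608
(3,1): OLD=8024241913/67108864 → NEW=0, ERR=8024241913/67108864
(3,2): OLD=80766032571/536870912 → NEW=255, ERR=-56136049989/536870912
(3,3): OLD=133601117005/2147483648 → NEW=0, ERR=133601117005/2147483648
(3,4): OLD=50773660193853/274877906944 → NEW=255, ERR=-19320206076867/274877906944
(3,5): OLD=349687602047111/2199023255552 → NEW=255, ERR=-211063328118649/2199023255552
(3,6): OLD=6887049552386521/35184372088832 → NEW=255, ERR=-2084965330265639/35184372088832
Output grid:
  Row 0: ...#.##  (4 black, running=4)
  Row 1: .#.#.##  (3 black, running=7)
  Row 2: ...#.#.  (5 black, running=12)
  Row 3: ..#.###  (3 black, running=15)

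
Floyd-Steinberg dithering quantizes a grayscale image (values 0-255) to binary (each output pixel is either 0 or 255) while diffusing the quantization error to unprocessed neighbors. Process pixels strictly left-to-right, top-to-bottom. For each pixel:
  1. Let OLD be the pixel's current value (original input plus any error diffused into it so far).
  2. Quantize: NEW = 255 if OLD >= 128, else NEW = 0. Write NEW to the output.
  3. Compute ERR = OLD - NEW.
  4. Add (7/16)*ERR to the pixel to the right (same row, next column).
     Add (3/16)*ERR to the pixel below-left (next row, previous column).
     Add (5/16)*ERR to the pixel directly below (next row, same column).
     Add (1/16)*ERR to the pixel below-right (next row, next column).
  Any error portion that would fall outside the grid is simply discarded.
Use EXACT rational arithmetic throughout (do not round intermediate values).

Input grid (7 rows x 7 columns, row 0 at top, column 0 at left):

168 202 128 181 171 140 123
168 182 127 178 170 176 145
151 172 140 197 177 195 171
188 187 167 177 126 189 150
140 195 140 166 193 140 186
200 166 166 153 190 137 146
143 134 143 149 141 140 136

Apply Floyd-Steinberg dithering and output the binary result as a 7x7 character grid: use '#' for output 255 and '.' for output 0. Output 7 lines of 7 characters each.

Answer: ##.##.#
.#.###.
##.#.##
####.#.
.#.##.#
##.##.#
.#.#.#.

Derivation:
(0,0): OLD=168 → NEW=255, ERR=-87
(0,1): OLD=2623/16 → NEW=255, ERR=-1457/16
(0,2): OLD=22569/256 → NEW=0, ERR=22569/256
(0,3): OLD=899359/4096 → NEW=255, ERR=-145121/4096
(0,4): OLD=10190809/65536 → NEW=255, ERR=-6520871/65536
(0,5): OLD=101154543/1048576 → NEW=0, ERR=101154543/1048576
(0,6): OLD=2771679369/16777216 → NEW=255, ERR=-1506510711/16777216
(1,0): OLD=31677/256 → NEW=0, ERR=31677/256
(1,1): OLD=448043/2048 → NEW=255, ERR=-74197/2048
(1,2): OLD=8281479/65536 → NEW=0, ERR=8281479/65536
(1,3): OLD=54805563/262144 → NEW=255, ERR=-12041157/262144
(1,4): OLD=2259617297/16777216 → NEW=255, ERR=-2018572783/16777216
(1,5): OLD=17509059553/134217728 → NEW=255, ERR=-16716461087/134217728
(1,6): OLD=147057254415/2147483648 → NEW=0, ERR=147057254415/2147483648
(2,0): OLD=5992457/32768 → NEW=255, ERR=-2363383/32768
(2,1): OLD=168349939/1048576 → NEW=255, ERR=-99036941/1048576
(2,2): OLD=2135587225/16777216 → NEW=0, ERR=2135587225/16777216
(2,3): OLD=30021032721/134217728 → NEW=255, ERR=-4204487919/134217728
(2,4): OLD=106807911649/1073741824 → NEW=0, ERR=106807911649/1073741824
(2,5): OLD=7040937304907/34359738368 → NEW=255, ERR=-1720795978933/34359738368
(2,6): OLD=89447838637245/549755813888 → NEW=255, ERR=-50739893904195/549755813888
(3,0): OLD=2478864505/16777216 → NEW=255, ERR=-1799325575/16777216
(3,1): OLD=17437952773/134217728 → NEW=255, ERR=-16787567867/134217728
(3,2): OLD=150625045471/1073741824 → NEW=255, ERR=-123179119649/1073741824
(3,3): OLD=616876202153/4294967296 → NEW=255, ERR=-478340458327/4294967296
(3,4): OLD=53332695903353/549755813888 → NEW=0, ERR=53332695903353/549755813888
(3,5): OLD=900296371628923/4398046511104 → NEW=255, ERR=-221205488702597/4398046511104
(3,6): OLD=6757015564260197/70368744177664 → NEW=0, ERR=6757015564260197/70368744177664
(4,0): OLD=178311984119/2147483648 → NEW=0, ERR=178311984119/2147483648
(4,1): OLD=5635939049739/34359738368 → NEW=255, ERR=-3125794234101/34359738368
(4,2): OLD=19598806787973/549755813888 → NEW=0, ERR=19598806787973/549755813888
(4,3): OLD=694067787161415/4398046511104 → NEW=255, ERR=-427434073170105/4398046511104
(4,4): OLD=5784499927398949/35184372088832 → NEW=255, ERR=-3187514955253211/35184372088832
(4,5): OLD=122401970256624421/1125899906842624 → NEW=0, ERR=122401970256624421/1125899906842624
(4,6): OLD=4691424554592970899/18014398509481984 → NEW=255, ERR=97752934675064979/18014398509481984
(5,0): OLD=114838738804817/549755813888 → NEW=255, ERR=-25348993736623/549755813888
(5,1): OLD=568544617550235/4398046511104 → NEW=255, ERR=-552957242781285/4398046511104
(5,2): OLD=3456029612033453/35184372088832 → NEW=0, ERR=3456029612033453/35184372088832
(5,3): OLD=42458982999780673/281474976710656 → NEW=255, ERR=-29317136061436607/281474976710656
(5,4): OLD=2349636302279164587/18014398509481984 → NEW=255, ERR=-2244035317638741333/18014398509481984
(5,5): OLD=16116361538389412091/144115188075855872 → NEW=0, ERR=16116361538389412091/144115188075855872
(5,6): OLD=469045179693775726677/2305843009213693952 → NEW=255, ERR=-118944787655716231083/2305843009213693952
(6,0): OLD=7389898939597177/70368744177664 → NEW=0, ERR=7389898939597177/70368744177664
(6,1): OLD=175854807145502029/1125899906842624 → NEW=255, ERR=-111249669099367091/1125899906842624
(6,2): OLD=1856913354196458311/18014398509481984 → NEW=0, ERR=1856913354196458311/18014398509481984
(6,3): OLD=20800308597382723865/144115188075855872 → NEW=255, ERR=-15949064361960523495/144115188075855872
(6,4): OLD=19632214001446277867/288230376151711744 → NEW=0, ERR=19632214001446277867/288230376151711744
(6,5): OLD=6909730364165911396439/36893488147419103232 → NEW=255, ERR=-2498109113425959927721/36893488147419103232
(6,6): OLD=57403671956172640147441/590295810358705651712 → NEW=0, ERR=57403671956172640147441/590295810358705651712
Row 0: ##.##.#
Row 1: .#.###.
Row 2: ##.#.##
Row 3: ####.#.
Row 4: .#.##.#
Row 5: ##.##.#
Row 6: .#.#.#.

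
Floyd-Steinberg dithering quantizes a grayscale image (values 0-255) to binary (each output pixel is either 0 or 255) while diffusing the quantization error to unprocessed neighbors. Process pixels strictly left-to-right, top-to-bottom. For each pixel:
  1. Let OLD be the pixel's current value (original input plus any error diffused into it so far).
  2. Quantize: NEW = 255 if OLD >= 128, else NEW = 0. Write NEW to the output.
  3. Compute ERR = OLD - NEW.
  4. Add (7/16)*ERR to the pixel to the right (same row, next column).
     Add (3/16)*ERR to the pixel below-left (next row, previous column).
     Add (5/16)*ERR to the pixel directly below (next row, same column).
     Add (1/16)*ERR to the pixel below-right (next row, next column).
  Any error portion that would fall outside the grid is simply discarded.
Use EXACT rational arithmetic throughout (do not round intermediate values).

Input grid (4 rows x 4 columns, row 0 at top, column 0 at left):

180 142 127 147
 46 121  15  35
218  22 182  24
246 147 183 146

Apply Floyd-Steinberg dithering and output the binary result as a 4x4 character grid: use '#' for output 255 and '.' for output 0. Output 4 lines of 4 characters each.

Answer: #.#.
.#..
#.#.
#.#.

Derivation:
(0,0): OLD=180 → NEW=255, ERR=-75
(0,1): OLD=1747/16 → NEW=0, ERR=1747/16
(0,2): OLD=44741/256 → NEW=255, ERR=-20539/256
(0,3): OLD=458339/4096 → NEW=0, ERR=458339/4096
(1,0): OLD=11017/256 → NEW=0, ERR=11017/256
(1,1): OLD=315839/2048 → NEW=255, ERR=-206401/2048
(1,2): OLD=-1727445/65536 → NEW=0, ERR=-1727445/65536
(1,3): OLD=56017181/1048576 → NEW=0, ERR=56017181/1048576
(2,0): OLD=6964901/32768 → NEW=255, ERR=-1390939/32768
(2,1): OLD=-31790617/1048576 → NEW=0, ERR=-31790617/1048576
(2,2): OLD=344387203/2097152 → NEW=255, ERR=-190386557/2097152
(2,3): OLD=-22505961/33554432 → NEW=0, ERR=-22505961/33554432
(3,0): OLD=3809273045/16777216 → NEW=255, ERR=-468917035/16777216
(3,1): OLD=28352905291/268435456 → NEW=0, ERR=28352905291/268435456
(3,2): OLD=853923414709/4294967296 → NEW=255, ERR=-241293245771/4294967296
(3,3): OLD=7939675399283/68719476736 → NEW=0, ERR=7939675399283/68719476736
Row 0: #.#.
Row 1: .#..
Row 2: #.#.
Row 3: #.#.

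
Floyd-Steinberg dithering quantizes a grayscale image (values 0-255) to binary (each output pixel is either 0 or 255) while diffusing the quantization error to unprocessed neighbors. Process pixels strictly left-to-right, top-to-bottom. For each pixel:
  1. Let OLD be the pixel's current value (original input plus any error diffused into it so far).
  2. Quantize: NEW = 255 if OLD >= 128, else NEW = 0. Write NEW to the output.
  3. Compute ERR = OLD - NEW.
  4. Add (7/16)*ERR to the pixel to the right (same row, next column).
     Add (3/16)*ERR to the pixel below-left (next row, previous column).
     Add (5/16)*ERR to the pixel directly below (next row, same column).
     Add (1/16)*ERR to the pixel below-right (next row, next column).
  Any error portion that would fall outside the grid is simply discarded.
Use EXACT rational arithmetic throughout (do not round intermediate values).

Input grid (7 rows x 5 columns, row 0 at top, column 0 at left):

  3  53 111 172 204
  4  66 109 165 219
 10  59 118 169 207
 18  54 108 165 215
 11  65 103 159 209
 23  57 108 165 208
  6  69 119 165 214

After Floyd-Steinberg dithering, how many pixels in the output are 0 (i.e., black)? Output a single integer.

(0,0): OLD=3 → NEW=0, ERR=3
(0,1): OLD=869/16 → NEW=0, ERR=869/16
(0,2): OLD=34499/256 → NEW=255, ERR=-30781/256
(0,3): OLD=489045/4096 → NEW=0, ERR=489045/4096
(0,4): OLD=16792659/65536 → NEW=255, ERR=80979/65536
(1,0): OLD=3871/256 → NEW=0, ERR=3871/256
(1,1): OLD=137689/2048 → NEW=0, ERR=137689/2048
(1,2): OLD=8298189/65536 → NEW=0, ERR=8298189/65536
(1,3): OLD=65647241/262144 → NEW=255, ERR=-1199479/262144
(1,4): OLD=943074683/4194304 → NEW=255, ERR=-126472837/4194304
(2,0): OLD=895587/32768 → NEW=0, ERR=895587/32768
(2,1): OLD=122319985/1048576 → NEW=0, ERR=122319985/1048576
(2,2): OLD=3555909523/16777216 → NEW=255, ERR=-722280557/16777216
(2,3): OLD=40532457225/268435456 → NEW=255, ERR=-27918584055/268435456
(2,4): OLD=651928567551/4294967296 → NEW=255, ERR=-443288092929/4294967296
(3,0): OLD=812243763/16777216 → NEW=0, ERR=812243763/16777216
(3,1): OLD=14129259319/134217728 → NEW=0, ERR=14129259319/134217728
(3,2): OLD=551441817869/4294967296 → NEW=255, ERR=-543774842611/4294967296
(3,3): OLD=473004367173/8589934592 → NEW=0, ERR=473004367173/8589934592
(3,4): OLD=27534129947641/137438953472 → NEW=255, ERR=-7512803187719/137438953472
(4,0): OLD=98499848605/2147483648 → NEW=0, ERR=98499848605/2147483648
(4,1): OLD=6683055234845/68719476736 → NEW=0, ERR=6683055234845/68719476736
(4,2): OLD=135115382479443/1099511627776 → NEW=0, ERR=135115382479443/1099511627776
(4,3): OLD=3726174417195293/17592186044416 → NEW=255, ERR=-759833024130787/17592186044416
(4,4): OLD=49669957867441739/281474976710656 → NEW=255, ERR=-22106161193775541/281474976710656
(5,0): OLD=61097908920183/1099511627776 → NEW=0, ERR=61097908920183/1099511627776
(5,1): OLD=1210431227842341/8796093022208 → NEW=255, ERR=-1032572492820699/8796093022208
(5,2): OLD=26183876251344461/281474976710656 → NEW=0, ERR=26183876251344461/281474976710656
(5,3): OLD=208466371169622723/1125899906842624 → NEW=255, ERR=-78638105075246397/1125899906842624
(5,4): OLD=2705775617025646705/18014398509481984 → NEW=255, ERR=-1887896002892259215/18014398509481984
(6,0): OLD=190623808477191/140737488355328 → NEW=0, ERR=190623808477191/140737488355328
(6,1): OLD=242398202193533289/4503599627370496 → NEW=0, ERR=242398202193533289/4503599627370496
(6,2): OLD=10894016828748559635/72057594037927936 → NEW=255, ERR=-7480669650923064045/72057594037927936
(6,3): OLD=96751487365226527121/1152921504606846976 → NEW=0, ERR=96751487365226527121/1152921504606846976
(6,4): OLD=3940211502807854476343/18446744073709551616 → NEW=255, ERR=-763708235988081185737/18446744073709551616
Output grid:
  Row 0: ..#.#  (3 black, running=3)
  Row 1: ...##  (3 black, running=6)
  Row 2: ..###  (2 black, running=8)
  Row 3: ..#.#  (3 black, running=11)
  Row 4: ...##  (3 black, running=14)
  Row 5: .#.##  (2 black, running=16)
  Row 6: ..#.#  (3 black, running=19)

Answer: 19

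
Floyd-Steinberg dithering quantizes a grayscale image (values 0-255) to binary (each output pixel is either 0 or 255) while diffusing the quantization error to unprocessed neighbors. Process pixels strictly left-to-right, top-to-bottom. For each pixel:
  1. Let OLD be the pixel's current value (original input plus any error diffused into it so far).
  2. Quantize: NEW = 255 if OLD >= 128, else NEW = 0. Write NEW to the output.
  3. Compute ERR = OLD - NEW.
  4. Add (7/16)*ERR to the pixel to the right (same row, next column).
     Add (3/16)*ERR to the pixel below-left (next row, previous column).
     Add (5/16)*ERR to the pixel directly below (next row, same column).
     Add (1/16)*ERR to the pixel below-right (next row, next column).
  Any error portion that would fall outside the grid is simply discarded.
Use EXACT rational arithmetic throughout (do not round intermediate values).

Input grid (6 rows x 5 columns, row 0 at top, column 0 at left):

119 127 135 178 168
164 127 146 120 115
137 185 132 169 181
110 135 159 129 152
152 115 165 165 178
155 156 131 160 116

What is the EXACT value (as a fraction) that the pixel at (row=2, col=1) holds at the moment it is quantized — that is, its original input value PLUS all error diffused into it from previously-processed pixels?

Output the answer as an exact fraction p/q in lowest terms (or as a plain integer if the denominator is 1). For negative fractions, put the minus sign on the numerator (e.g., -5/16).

Answer: 158311261/1048576

Derivation:
(0,0): OLD=119 → NEW=0, ERR=119
(0,1): OLD=2865/16 → NEW=255, ERR=-1215/16
(0,2): OLD=26055/256 → NEW=0, ERR=26055/256
(0,3): OLD=911473/4096 → NEW=255, ERR=-133007/4096
(0,4): OLD=10078999/65536 → NEW=255, ERR=-6632681/65536
(1,0): OLD=47859/256 → NEW=255, ERR=-17421/256
(1,1): OLD=204837/2048 → NEW=0, ERR=204837/2048
(1,2): OLD=13810313/65536 → NEW=255, ERR=-2901367/65536
(1,3): OLD=20412757/262144 → NEW=0, ERR=20412757/262144
(1,4): OLD=484068191/4194304 → NEW=0, ERR=484068191/4194304
(2,0): OLD=4406887/32768 → NEW=255, ERR=-3948953/32768
(2,1): OLD=158311261/1048576 → NEW=255, ERR=-109075619/1048576
Target (2,1): original=185, with diffused error = 158311261/1048576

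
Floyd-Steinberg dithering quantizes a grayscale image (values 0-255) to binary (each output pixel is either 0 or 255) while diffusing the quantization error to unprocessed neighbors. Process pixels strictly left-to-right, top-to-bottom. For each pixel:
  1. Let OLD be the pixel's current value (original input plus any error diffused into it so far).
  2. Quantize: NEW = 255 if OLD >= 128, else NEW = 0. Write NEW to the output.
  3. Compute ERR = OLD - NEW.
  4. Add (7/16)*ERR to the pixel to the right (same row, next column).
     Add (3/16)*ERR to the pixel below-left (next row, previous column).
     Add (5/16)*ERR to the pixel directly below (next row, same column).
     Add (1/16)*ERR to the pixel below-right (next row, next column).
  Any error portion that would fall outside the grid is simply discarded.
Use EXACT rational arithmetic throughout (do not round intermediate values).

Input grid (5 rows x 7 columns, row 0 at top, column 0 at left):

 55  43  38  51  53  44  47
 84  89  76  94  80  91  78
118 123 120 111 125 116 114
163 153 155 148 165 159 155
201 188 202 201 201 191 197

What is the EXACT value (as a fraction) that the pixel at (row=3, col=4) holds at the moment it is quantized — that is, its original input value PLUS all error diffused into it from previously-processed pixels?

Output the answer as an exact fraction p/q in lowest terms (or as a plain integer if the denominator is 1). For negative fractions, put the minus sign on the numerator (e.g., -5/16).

Answer: 112147854823175/549755813888

Derivation:
(0,0): OLD=55 → NEW=0, ERR=55
(0,1): OLD=1073/16 → NEW=0, ERR=1073/16
(0,2): OLD=17239/256 → NEW=0, ERR=17239/256
(0,3): OLD=329569/4096 → NEW=0, ERR=329569/4096
(0,4): OLD=5780391/65536 → NEW=0, ERR=5780391/65536
(0,5): OLD=86600081/1048576 → NEW=0, ERR=86600081/1048576
(0,6): OLD=1394729719/16777216 → NEW=0, ERR=1394729719/16777216
(1,0): OLD=29123/256 → NEW=0, ERR=29123/256
(1,1): OLD=360021/2048 → NEW=255, ERR=-162219/2048
(1,2): OLD=5352185/65536 → NEW=0, ERR=5352185/65536
(1,3): OLD=46037829/262144 → NEW=255, ERR=-20808891/262144
(1,4): OLD=1566129519/16777216 → NEW=0, ERR=1566129519/16777216
(1,5): OLD=23991254431/134217728 → NEW=255, ERR=-10234266209/134217728
(1,6): OLD=162737860209/2147483648 → NEW=0, ERR=162737860209/2147483648
(2,0): OLD=4544887/32768 → NEW=255, ERR=-3810953/32768
(2,1): OLD=73178509/1048576 → NEW=0, ERR=73178509/1048576
(2,2): OLD=2620927463/16777216 → NEW=255, ERR=-1657262617/16777216
(2,3): OLD=8802600047/134217728 → NEW=0, ERR=8802600047/134217728
(2,4): OLD=175670943135/1073741824 → NEW=255, ERR=-98133221985/1073741824
(2,5): OLD=2481801405237/34359738368 → NEW=0, ERR=2481801405237/34359738368
(2,6): OLD=90443829287107/549755813888 → NEW=255, ERR=-49743903254333/549755813888
(3,0): OLD=2344469255/16777216 → NEW=255, ERR=-1933720825/16777216
(3,1): OLD=13232931963/134217728 → NEW=0, ERR=13232931963/134217728
(3,2): OLD=197487316897/1073741824 → NEW=255, ERR=-76316848223/1073741824
(3,3): OLD=490010557527/4294967296 → NEW=0, ERR=490010557527/4294967296
(3,4): OLD=112147854823175/549755813888 → NEW=255, ERR=-28039877718265/549755813888
Target (3,4): original=165, with diffused error = 112147854823175/549755813888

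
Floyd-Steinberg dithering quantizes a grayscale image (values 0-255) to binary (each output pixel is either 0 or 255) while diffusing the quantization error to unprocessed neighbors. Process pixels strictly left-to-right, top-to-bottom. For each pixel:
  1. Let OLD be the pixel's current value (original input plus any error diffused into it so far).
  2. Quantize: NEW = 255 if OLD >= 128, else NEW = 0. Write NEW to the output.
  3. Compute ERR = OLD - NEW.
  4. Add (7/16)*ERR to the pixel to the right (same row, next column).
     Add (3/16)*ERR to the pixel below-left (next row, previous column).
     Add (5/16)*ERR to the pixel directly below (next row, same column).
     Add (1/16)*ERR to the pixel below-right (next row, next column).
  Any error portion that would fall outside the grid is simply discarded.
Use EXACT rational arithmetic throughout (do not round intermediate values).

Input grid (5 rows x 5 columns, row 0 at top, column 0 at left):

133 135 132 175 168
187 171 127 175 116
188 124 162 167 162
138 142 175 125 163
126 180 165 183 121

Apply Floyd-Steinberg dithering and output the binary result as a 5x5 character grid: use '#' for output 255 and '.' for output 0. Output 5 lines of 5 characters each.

Answer: #.##.
##.#.
#.#.#
.##.#
#.##.

Derivation:
(0,0): OLD=133 → NEW=255, ERR=-122
(0,1): OLD=653/8 → NEW=0, ERR=653/8
(0,2): OLD=21467/128 → NEW=255, ERR=-11173/128
(0,3): OLD=280189/2048 → NEW=255, ERR=-242051/2048
(0,4): OLD=3810667/32768 → NEW=0, ERR=3810667/32768
(1,0): OLD=21015/128 → NEW=255, ERR=-11625/128
(1,1): OLD=135969/1024 → NEW=255, ERR=-125151/1024
(1,2): OLD=956597/32768 → NEW=0, ERR=956597/32768
(1,3): OLD=21913553/131072 → NEW=255, ERR=-11509807/131072
(1,4): OLD=223423059/2097152 → NEW=0, ERR=223423059/2097152
(2,0): OLD=2239739/16384 → NEW=255, ERR=-1938181/16384
(2,1): OLD=17746809/524288 → NEW=0, ERR=17746809/524288
(2,2): OLD=1357514923/8388608 → NEW=255, ERR=-781580117/8388608
(2,3): OLD=16186127057/134217728 → NEW=0, ERR=16186127057/134217728
(2,4): OLD=520904576887/2147483648 → NEW=255, ERR=-26703753353/2147483648
(3,0): OLD=900759371/8388608 → NEW=0, ERR=900759371/8388608
(3,1): OLD=11723444335/67108864 → NEW=255, ERR=-5389315985/67108864
(3,2): OLD=290934369525/2147483648 → NEW=255, ERR=-256673960715/2147483648
(3,3): OLD=439117995693/4294967296 → NEW=0, ERR=439117995693/4294967296
(3,4): OLD=14526019210113/68719476736 → NEW=255, ERR=-2997447357567/68719476736
(4,0): OLD=155153896709/1073741824 → NEW=255, ERR=-118650268411/1073741824
(4,1): OLD=3121931107717/34359738368 → NEW=0, ERR=3121931107717/34359738368
(4,2): OLD=99808812300651/549755813888 → NEW=255, ERR=-40378920240789/549755813888
(4,3): OLD=1470420828097413/8796093022208 → NEW=255, ERR=-772582892565627/8796093022208
(4,4): OLD=10602103189371683/140737488355328 → NEW=0, ERR=10602103189371683/140737488355328
Row 0: #.##.
Row 1: ##.#.
Row 2: #.#.#
Row 3: .##.#
Row 4: #.##.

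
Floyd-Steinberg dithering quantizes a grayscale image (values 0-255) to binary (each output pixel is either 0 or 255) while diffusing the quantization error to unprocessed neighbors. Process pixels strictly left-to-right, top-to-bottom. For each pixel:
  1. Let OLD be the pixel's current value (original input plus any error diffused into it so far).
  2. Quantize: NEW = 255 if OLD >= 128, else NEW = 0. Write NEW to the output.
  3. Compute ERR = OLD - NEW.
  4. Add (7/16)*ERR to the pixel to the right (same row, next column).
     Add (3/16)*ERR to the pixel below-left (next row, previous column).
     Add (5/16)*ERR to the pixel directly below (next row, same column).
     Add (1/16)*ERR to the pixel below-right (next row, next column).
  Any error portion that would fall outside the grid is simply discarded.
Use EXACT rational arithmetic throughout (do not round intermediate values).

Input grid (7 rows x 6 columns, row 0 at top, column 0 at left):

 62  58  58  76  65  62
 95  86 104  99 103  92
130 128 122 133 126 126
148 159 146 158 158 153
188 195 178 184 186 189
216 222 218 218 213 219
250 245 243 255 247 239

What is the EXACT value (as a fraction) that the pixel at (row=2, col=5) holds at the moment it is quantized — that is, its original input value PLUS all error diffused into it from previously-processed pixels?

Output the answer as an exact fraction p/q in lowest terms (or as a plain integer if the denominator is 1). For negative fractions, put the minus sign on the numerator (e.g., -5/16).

Answer: 5202806194707/34359738368

Derivation:
(0,0): OLD=62 → NEW=0, ERR=62
(0,1): OLD=681/8 → NEW=0, ERR=681/8
(0,2): OLD=12191/128 → NEW=0, ERR=12191/128
(0,3): OLD=240985/2048 → NEW=0, ERR=240985/2048
(0,4): OLD=3816815/32768 → NEW=0, ERR=3816815/32768
(0,5): OLD=59223561/524288 → NEW=0, ERR=59223561/524288
(1,0): OLD=16683/128 → NEW=255, ERR=-15957/128
(1,1): OLD=81709/1024 → NEW=0, ERR=81709/1024
(1,2): OLD=6424369/32768 → NEW=255, ERR=-1931471/32768
(1,3): OLD=18058589/131072 → NEW=255, ERR=-15364771/131072
(1,4): OLD=978521079/8388608 → NEW=0, ERR=978521079/8388608
(1,5): OLD=24912668049/134217728 → NEW=255, ERR=-9312852591/134217728
(2,0): OLD=1736767/16384 → NEW=0, ERR=1736767/16384
(2,1): OLD=94617637/524288 → NEW=255, ERR=-39075803/524288
(2,2): OLD=452819631/8388608 → NEW=0, ERR=452819631/8388608
(2,3): OLD=9272537591/67108864 → NEW=255, ERR=-7840222729/67108864
(2,4): OLD=195429424485/2147483648 → NEW=0, ERR=195429424485/2147483648
(2,5): OLD=5202806194707/34359738368 → NEW=255, ERR=-3558927089133/34359738368
Target (2,5): original=126, with diffused error = 5202806194707/34359738368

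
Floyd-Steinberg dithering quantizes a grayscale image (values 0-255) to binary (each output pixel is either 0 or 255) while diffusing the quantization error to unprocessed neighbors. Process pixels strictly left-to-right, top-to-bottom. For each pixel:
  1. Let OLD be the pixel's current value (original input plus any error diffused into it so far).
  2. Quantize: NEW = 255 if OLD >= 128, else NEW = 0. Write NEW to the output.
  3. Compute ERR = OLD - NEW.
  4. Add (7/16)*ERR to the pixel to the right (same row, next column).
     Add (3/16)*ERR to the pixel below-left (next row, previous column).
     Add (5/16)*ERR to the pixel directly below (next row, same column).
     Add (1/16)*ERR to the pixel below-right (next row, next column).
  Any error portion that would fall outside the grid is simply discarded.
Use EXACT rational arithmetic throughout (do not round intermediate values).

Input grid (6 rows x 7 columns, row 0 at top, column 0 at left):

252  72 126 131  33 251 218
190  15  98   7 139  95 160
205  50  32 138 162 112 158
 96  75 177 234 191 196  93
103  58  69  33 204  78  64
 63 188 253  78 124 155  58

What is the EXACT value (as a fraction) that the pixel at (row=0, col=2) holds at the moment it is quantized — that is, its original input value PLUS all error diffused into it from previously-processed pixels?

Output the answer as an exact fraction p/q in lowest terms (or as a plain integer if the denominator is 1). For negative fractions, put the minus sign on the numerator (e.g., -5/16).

(0,0): OLD=252 → NEW=255, ERR=-3
(0,1): OLD=1131/16 → NEW=0, ERR=1131/16
(0,2): OLD=40173/256 → NEW=255, ERR=-25107/256
Target (0,2): original=126, with diffused error = 40173/256

Answer: 40173/256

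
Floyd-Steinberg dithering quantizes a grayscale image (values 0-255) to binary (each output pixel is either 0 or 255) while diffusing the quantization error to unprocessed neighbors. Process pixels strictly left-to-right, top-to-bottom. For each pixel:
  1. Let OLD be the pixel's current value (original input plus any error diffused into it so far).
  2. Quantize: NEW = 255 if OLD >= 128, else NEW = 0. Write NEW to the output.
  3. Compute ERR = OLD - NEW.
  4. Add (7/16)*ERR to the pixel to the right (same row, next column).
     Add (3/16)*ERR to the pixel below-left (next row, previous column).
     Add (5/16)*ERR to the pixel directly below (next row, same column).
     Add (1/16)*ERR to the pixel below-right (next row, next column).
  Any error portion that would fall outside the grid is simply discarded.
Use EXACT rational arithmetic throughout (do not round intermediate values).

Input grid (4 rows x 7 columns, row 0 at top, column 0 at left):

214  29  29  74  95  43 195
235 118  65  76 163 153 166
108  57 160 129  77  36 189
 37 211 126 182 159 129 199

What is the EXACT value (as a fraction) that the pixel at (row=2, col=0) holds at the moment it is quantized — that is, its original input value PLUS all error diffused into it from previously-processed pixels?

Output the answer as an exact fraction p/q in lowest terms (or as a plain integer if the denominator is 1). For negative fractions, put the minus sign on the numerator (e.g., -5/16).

Answer: 3911031/32768

Derivation:
(0,0): OLD=214 → NEW=255, ERR=-41
(0,1): OLD=177/16 → NEW=0, ERR=177/16
(0,2): OLD=8663/256 → NEW=0, ERR=8663/256
(0,3): OLD=363745/4096 → NEW=0, ERR=363745/4096
(0,4): OLD=8772135/65536 → NEW=255, ERR=-7939545/65536
(0,5): OLD=-10488047/1048576 → NEW=0, ERR=-10488047/1048576
(0,6): OLD=3198140791/16777216 → NEW=255, ERR=-1080049289/16777216
(1,0): OLD=57411/256 → NEW=255, ERR=-7869/256
(1,1): OLD=228949/2048 → NEW=0, ERR=228949/2048
(1,2): OLD=9294713/65536 → NEW=255, ERR=-7416967/65536
(1,3): OLD=8817925/262144 → NEW=0, ERR=8817925/262144
(1,4): OLD=2408079087/16777216 → NEW=255, ERR=-1870110993/16777216
(1,5): OLD=10934066335/134217728 → NEW=0, ERR=10934066335/134217728
(1,6): OLD=388476308337/2147483648 → NEW=255, ERR=-159132021903/2147483648
(2,0): OLD=3911031/32768 → NEW=0, ERR=3911031/32768
Target (2,0): original=108, with diffused error = 3911031/32768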